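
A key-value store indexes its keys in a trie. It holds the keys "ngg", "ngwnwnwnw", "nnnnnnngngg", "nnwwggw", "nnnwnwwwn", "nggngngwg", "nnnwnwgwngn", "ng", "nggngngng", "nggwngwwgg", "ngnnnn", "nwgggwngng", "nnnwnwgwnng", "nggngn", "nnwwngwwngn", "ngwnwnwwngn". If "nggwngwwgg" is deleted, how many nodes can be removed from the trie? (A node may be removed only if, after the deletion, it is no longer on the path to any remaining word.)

7

Walk "nggwngwwgg" from the leaf back toward the root, removing each node that no remaining word uses.
The suffix "wngwwgg" (7 nodes) is used only by "nggwngwwgg"; the node for "ngg" still has the child "n", so pruning stops there.
Nodes removed: 7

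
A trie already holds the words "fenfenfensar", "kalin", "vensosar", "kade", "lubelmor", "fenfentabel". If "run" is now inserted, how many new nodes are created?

Nothing in the trie begins with "r"; the whole of "run" is new.
3 − 0 = 3 new nodes.

3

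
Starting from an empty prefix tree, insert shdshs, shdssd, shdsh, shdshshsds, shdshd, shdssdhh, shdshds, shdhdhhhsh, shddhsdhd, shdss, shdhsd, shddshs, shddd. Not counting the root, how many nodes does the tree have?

35

Insert word by word; a character creates a node only if that edge doesn't already exist:
  "shdshs" → 6 new (s, h, d, s, h, s)
  "shdssd" → prefix "shds" already present; 2 new (s, d)
  "shdsh" → prefix "shdsh" already present; 0 new (none)
  "shdshshsds" → prefix "shdshs" already present; 4 new (h, s, d, s)
  "shdshd" → prefix "shdsh" already present; 1 new (d)
  "shdssdhh" → prefix "shdssd" already present; 2 new (h, h)
  "shdshds" → prefix "shdshd" already present; 1 new (s)
  "shdhdhhhsh" → prefix "shd" already present; 7 new (h, d, h, h, h, s, h)
  "shddhsdhd" → prefix "shd" already present; 6 new (d, h, s, d, h, d)
  "shdss" → prefix "shdss" already present; 0 new (none)
  "shdhsd" → prefix "shdh" already present; 2 new (s, d)
  "shddshs" → prefix "shdd" already present; 3 new (s, h, s)
  "shddd" → prefix "shdd" already present; 1 new (d)
Total nodes = 6 + 2 + 0 + 4 + 1 + 2 + 1 + 7 + 6 + 0 + 2 + 3 + 1 = 35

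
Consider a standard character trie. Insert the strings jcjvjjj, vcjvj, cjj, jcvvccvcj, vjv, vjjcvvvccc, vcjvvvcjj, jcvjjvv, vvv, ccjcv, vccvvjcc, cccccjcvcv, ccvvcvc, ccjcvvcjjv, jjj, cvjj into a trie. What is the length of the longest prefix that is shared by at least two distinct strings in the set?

5

Look for the deepest trie node that still has at least two words in its subtree.
e.g. "ccjcv" and "ccjcvvcjjv" share the prefix "ccjcv" of length 5; no pair shares a longer one.
Longest shared-prefix length: 5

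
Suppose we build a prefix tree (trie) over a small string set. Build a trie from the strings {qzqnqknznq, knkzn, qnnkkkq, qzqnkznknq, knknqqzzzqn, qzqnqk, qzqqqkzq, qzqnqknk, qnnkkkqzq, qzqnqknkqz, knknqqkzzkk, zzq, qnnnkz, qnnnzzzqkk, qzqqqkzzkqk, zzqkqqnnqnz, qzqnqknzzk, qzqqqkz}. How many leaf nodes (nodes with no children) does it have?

13

Leaves are exactly the stored words that no other stored word extends.
Those words: "knknqqkzzkk", "knknqqzzzqn", "knkzn", "qnnkkkqzq", "qnnnkz", "qnnnzzzqkk", "qzqnkznknq", "qzqnqknkqz", "qzqnqknznq", "qzqnqknzzk", "qzqqqkzq", "qzqqqkzzkqk", "zzqkqqnnqnz"
Leaf count: 13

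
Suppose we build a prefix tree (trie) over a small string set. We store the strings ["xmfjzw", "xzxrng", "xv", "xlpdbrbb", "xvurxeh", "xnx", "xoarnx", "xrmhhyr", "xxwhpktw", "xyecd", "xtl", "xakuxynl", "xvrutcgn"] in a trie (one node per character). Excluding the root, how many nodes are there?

63

Insert word by word; a character creates a node only if that edge doesn't already exist:
  "xmfjzw" → 6 new (x, m, f, j, z, w)
  "xzxrng" → prefix "x" already present; 5 new (z, x, r, n, g)
  "xv" → prefix "x" already present; 1 new (v)
  "xlpdbrbb" → prefix "x" already present; 7 new (l, p, d, b, r, b, b)
  "xvurxeh" → prefix "xv" already present; 5 new (u, r, x, e, h)
  "xnx" → prefix "x" already present; 2 new (n, x)
  "xoarnx" → prefix "x" already present; 5 new (o, a, r, n, x)
  "xrmhhyr" → prefix "x" already present; 6 new (r, m, h, h, y, r)
  "xxwhpktw" → prefix "x" already present; 7 new (x, w, h, p, k, t, w)
  "xyecd" → prefix "x" already present; 4 new (y, e, c, d)
  "xtl" → prefix "x" already present; 2 new (t, l)
  "xakuxynl" → prefix "x" already present; 7 new (a, k, u, x, y, n, l)
  "xvrutcgn" → prefix "xv" already present; 6 new (r, u, t, c, g, n)
Total nodes = 6 + 5 + 1 + 7 + 5 + 2 + 5 + 6 + 7 + 4 + 2 + 7 + 6 = 63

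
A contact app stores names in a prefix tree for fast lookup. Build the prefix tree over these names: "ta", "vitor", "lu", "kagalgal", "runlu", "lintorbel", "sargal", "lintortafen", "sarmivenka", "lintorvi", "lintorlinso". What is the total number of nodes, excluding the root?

Trace insertions, counting only characters that open a new branch:
  "ta" → 2 new (t, a)
  "vitor" → 5 new (v, i, t, o, r)
  "lu" → 2 new (l, u)
  "kagalgal" → 8 new (k, a, g, a, l, g, a, l)
  "runlu" → 5 new (r, u, n, l, u)
  "lintorbel" → prefix "l" already present; 8 new (i, n, t, o, r, b, e, l)
  "sargal" → 6 new (s, a, r, g, a, l)
  "lintortafen" → prefix "lintor" already present; 5 new (t, a, f, e, n)
  "sarmivenka" → prefix "sar" already present; 7 new (m, i, v, e, n, k, a)
  "lintorvi" → prefix "lintor" already present; 2 new (v, i)
  "lintorlinso" → prefix "lintor" already present; 5 new (l, i, n, s, o)
Total nodes = 2 + 5 + 2 + 8 + 5 + 8 + 6 + 5 + 7 + 2 + 5 = 55

55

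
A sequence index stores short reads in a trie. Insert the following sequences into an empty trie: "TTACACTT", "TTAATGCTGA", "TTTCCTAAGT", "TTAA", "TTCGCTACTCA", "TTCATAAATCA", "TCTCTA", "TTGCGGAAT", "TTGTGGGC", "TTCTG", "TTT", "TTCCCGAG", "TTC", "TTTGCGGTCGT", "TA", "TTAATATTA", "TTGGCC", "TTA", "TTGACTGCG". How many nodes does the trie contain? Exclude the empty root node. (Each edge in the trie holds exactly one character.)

86

Trace insertions, counting only characters that open a new branch:
  "TTACACTT" → 8 new (T, T, A, C, A, C, T, T)
  "TTAATGCTGA" → prefix "TTA" already present; 7 new (A, T, G, C, T, G, A)
  "TTTCCTAAGT" → prefix "TT" already present; 8 new (T, C, C, T, A, A, G, T)
  "TTAA" → prefix "TTAA" already present; 0 new (none)
  "TTCGCTACTCA" → prefix "TT" already present; 9 new (C, G, C, T, A, C, T, C, A)
  "TTCATAAATCA" → prefix "TTC" already present; 8 new (A, T, A, A, A, T, C, A)
  "TCTCTA" → prefix "T" already present; 5 new (C, T, C, T, A)
  "TTGCGGAAT" → prefix "TT" already present; 7 new (G, C, G, G, A, A, T)
  "TTGTGGGC" → prefix "TTG" already present; 5 new (T, G, G, G, C)
  "TTCTG" → prefix "TTC" already present; 2 new (T, G)
  "TTT" → prefix "TTT" already present; 0 new (none)
  "TTCCCGAG" → prefix "TTC" already present; 5 new (C, C, G, A, G)
  "TTC" → prefix "TTC" already present; 0 new (none)
  "TTTGCGGTCGT" → prefix "TTT" already present; 8 new (G, C, G, G, T, C, G, T)
  "TA" → prefix "T" already present; 1 new (A)
  "TTAATATTA" → prefix "TTAAT" already present; 4 new (A, T, T, A)
  "TTGGCC" → prefix "TTG" already present; 3 new (G, C, C)
  "TTA" → prefix "TTA" already present; 0 new (none)
  "TTGACTGCG" → prefix "TTG" already present; 6 new (A, C, T, G, C, G)
Total nodes = 8 + 7 + 8 + 0 + 9 + 8 + 5 + 7 + 5 + 2 + 0 + 5 + 0 + 8 + 1 + 4 + 3 + 0 + 6 = 86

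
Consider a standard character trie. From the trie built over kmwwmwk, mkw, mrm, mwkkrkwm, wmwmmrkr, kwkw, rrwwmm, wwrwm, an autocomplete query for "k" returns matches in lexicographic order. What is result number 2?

kwkw

Filter for "k…" and sort: "kmwwmwk", "kwkw"
Position 2: kwkw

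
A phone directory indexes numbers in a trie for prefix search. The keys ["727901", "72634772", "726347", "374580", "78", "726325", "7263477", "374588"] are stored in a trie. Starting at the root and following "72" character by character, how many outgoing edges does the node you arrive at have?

2

Walk "72" from the root, arriving at one node.
Distinct next characters after "72": 6, 7.
That node has 2 child edges.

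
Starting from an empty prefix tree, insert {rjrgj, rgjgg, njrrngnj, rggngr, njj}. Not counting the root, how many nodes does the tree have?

Insert word by word; a character creates a node only if that edge doesn't already exist:
  "rjrgj" → 5 new (r, j, r, g, j)
  "rgjgg" → prefix "r" already present; 4 new (g, j, g, g)
  "njrrngnj" → 8 new (n, j, r, r, n, g, n, j)
  "rggngr" → prefix "rg" already present; 4 new (g, n, g, r)
  "njj" → prefix "nj" already present; 1 new (j)
Total nodes = 5 + 4 + 8 + 4 + 1 = 22

22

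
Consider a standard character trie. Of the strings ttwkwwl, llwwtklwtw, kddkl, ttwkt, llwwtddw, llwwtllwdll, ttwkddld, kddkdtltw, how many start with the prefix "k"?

2

Traverse to the node for "k", then collect every word in that subtree.
Matches: "kddkdtltw", "kddkl"
Count: 2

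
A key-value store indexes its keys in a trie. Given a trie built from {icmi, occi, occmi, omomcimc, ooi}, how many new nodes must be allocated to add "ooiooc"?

"ooi" is already a path in the trie; the remaining "ooc" must be added.
New nodes needed: |"ooiooc"| − 3 = 6 − 3 = 3.

3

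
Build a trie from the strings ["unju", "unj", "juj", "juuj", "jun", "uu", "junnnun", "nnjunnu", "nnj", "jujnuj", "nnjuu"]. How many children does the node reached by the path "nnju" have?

Walk "nnju" from the root, arriving at one node.
Distinct next characters after "nnju": n, u.
That node has 2 child edges.

2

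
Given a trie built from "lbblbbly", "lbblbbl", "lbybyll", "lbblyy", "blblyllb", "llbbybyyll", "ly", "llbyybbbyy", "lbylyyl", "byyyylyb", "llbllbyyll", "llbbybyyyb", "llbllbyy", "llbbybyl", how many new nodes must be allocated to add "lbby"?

1

The longest prefix of "lbby" already in the trie is "lbb" (length 3).
New nodes needed: |"lbby"| − 3 = 4 − 3 = 1.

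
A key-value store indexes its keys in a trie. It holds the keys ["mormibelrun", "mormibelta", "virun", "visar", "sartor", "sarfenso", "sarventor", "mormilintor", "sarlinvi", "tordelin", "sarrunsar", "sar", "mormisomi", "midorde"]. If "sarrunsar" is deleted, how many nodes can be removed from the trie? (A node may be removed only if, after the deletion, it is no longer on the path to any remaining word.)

After clearing the end-marker at "sarrunsar", prune upward until reaching a node still needed by another word.
The suffix "runsar" (6 nodes) is used only by "sarrunsar"; the node for "sar" still has the child "t", so pruning stops there.
Nodes removed: 6

6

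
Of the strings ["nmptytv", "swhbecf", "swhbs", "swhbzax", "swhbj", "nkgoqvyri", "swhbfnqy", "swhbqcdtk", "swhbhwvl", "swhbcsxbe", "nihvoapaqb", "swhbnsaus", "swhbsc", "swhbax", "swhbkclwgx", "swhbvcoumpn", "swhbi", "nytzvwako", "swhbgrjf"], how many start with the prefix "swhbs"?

2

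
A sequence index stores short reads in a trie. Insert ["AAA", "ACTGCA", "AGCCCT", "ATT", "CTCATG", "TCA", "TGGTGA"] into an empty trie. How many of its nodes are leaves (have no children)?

7

A leaf is a node with no children — equivalently, the end of a word that is not a proper prefix of any other stored word.
Those words: "AAA", "ACTGCA", "AGCCCT", "ATT", "CTCATG", "TCA", "TGGTGA"
Leaf count: 7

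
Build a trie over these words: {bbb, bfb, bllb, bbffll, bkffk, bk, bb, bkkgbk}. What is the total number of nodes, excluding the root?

20

Trace insertions, counting only characters that open a new branch:
  "bbb" → 3 new (b, b, b)
  "bfb" → prefix "b" already present; 2 new (f, b)
  "bllb" → prefix "b" already present; 3 new (l, l, b)
  "bbffll" → prefix "bb" already present; 4 new (f, f, l, l)
  "bkffk" → prefix "b" already present; 4 new (k, f, f, k)
  "bk" → prefix "bk" already present; 0 new (none)
  "bb" → prefix "bb" already present; 0 new (none)
  "bkkgbk" → prefix "bk" already present; 4 new (k, g, b, k)
Total nodes = 3 + 2 + 3 + 4 + 4 + 0 + 0 + 4 = 20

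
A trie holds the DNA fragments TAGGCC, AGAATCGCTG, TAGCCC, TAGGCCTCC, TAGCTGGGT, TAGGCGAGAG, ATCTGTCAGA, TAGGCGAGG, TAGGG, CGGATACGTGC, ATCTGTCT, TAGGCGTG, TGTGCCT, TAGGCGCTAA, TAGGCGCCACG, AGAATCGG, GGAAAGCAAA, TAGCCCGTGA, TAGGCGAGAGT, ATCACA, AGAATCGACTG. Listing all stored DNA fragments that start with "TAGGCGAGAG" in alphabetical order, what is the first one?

Filter for "TAGGCGAGAG…" and sort: "TAGGCGAGAG", "TAGGCGAGAGT"
Position 1: TAGGCGAGAG

TAGGCGAGAG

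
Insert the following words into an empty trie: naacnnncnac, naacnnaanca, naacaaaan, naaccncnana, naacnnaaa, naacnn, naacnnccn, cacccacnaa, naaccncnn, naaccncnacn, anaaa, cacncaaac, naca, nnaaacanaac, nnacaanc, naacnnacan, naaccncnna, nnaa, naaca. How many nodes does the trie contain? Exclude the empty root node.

77

Count nodes per top-level branch (shared prefixes stored once):
  'a'-branch (anaaa): 5 nodes
  'c'-branch (cacccacnaa, cacncaaac): 16 nodes
  'n'-branch (naaca, naacaaaan, naaccncnacn, naaccncnana, naaccncnn, naaccncnna, naacnn, naacnnaaa, naacnnaanca, naacnnacan, naacnnccn, naacnnncnac, naca, nnaa, nnaaacanaac, nnacaanc): 56 nodes
Sum: 77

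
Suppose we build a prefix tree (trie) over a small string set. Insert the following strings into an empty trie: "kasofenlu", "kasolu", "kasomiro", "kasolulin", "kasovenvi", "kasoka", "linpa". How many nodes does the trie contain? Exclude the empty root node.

30

Trace insertions, counting only characters that open a new branch:
  "kasofenlu" → 9 new (k, a, s, o, f, e, n, l, u)
  "kasolu" → prefix "kaso" already present; 2 new (l, u)
  "kasomiro" → prefix "kaso" already present; 4 new (m, i, r, o)
  "kasolulin" → prefix "kasolu" already present; 3 new (l, i, n)
  "kasovenvi" → prefix "kaso" already present; 5 new (v, e, n, v, i)
  "kasoka" → prefix "kaso" already present; 2 new (k, a)
  "linpa" → 5 new (l, i, n, p, a)
Total nodes = 9 + 2 + 4 + 3 + 5 + 2 + 5 = 30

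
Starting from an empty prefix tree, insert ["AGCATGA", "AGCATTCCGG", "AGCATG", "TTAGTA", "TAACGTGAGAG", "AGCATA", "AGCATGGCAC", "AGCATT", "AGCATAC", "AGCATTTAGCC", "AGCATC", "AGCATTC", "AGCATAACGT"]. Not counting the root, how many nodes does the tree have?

Count nodes per top-level branch (shared prefixes stored once):
  'A'-branch (AGCATA, AGCATAACGT, AGCATAC, AGCATC, AGCATG, AGCATGA, AGCATGGCAC, AGCATT, AGCATTC, AGCATTCCGG, AGCATTTAGCC): 28 nodes
  'T'-branch (TAACGTGAGAG, TTAGTA): 16 nodes
Sum: 44

44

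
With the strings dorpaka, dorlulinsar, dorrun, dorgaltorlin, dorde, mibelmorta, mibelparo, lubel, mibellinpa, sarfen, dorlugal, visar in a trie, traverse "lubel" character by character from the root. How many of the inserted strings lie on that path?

1

Walk "lubel" from the root; an end-of-word marker is hit whenever a stored word is a prefix of "lubel".
Prefixes of the query that are stored words: "lubel"
Count: 1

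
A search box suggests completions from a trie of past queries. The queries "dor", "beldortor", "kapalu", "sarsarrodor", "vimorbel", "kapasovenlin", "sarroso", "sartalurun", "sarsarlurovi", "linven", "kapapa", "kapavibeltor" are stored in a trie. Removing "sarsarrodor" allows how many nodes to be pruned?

5

Walk "sarsarrodor" from the leaf back toward the root, removing each node that no remaining word uses.
The suffix "rodor" (5 nodes) is used only by "sarsarrodor"; the node for "sarsar" still has the child "l", so pruning stops there.
Nodes removed: 5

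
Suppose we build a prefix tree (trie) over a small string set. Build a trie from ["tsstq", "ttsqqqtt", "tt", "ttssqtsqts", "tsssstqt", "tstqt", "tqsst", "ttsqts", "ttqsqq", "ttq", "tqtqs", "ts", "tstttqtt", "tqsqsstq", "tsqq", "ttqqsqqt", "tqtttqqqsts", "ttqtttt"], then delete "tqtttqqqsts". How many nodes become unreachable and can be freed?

8

Walk "tqtttqqqsts" from the leaf back toward the root, removing each node that no remaining word uses.
The suffix "ttqqqsts" (8 nodes) is used only by "tqtttqqqsts"; the node for "tqt" still has the child "q", so pruning stops there.
Nodes removed: 8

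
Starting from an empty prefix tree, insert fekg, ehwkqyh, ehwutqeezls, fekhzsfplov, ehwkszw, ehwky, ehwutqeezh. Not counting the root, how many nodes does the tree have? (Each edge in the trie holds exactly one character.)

Trie structure (* marks end of a word):
(root)
├─ e
│  └─ h
│     └─ w
│        ├─ k
│        │  ├─ q
│        │  │  └─ y
│        │  │     └─ h *
│        │  ├─ s
│        │  │  └─ z
│        │  │     └─ w *
│        │  └─ y *
│        └─ u
│           └─ t
│              └─ q
│                 └─ e
│                    └─ e
│                       └─ z
│                          ├─ h *
│                          └─ l
│                             └─ s *
└─ f
   └─ e
      └─ k
         ├─ g *
         └─ h
            └─ z
               └─ s
                  └─ f
                     └─ p
                        └─ l
                           └─ o
                              └─ v *
Counting every labelled node above: 32.

32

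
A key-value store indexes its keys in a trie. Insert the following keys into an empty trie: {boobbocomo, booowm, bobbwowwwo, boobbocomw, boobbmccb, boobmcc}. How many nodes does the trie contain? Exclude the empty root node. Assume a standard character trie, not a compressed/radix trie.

29

For each word, the new-node count is its length minus the longest prefix already in the trie:
  "boobbocomo" → 10 new (b, o, o, b, b, o, c, o, m, o)
  "booowm" → prefix "boo" already present; 3 new (o, w, m)
  "bobbwowwwo" → prefix "bo" already present; 8 new (b, b, w, o, w, w, w, o)
  "boobbocomw" → prefix "boobbocom" already present; 1 new (w)
  "boobbmccb" → prefix "boobb" already present; 4 new (m, c, c, b)
  "boobmcc" → prefix "boob" already present; 3 new (m, c, c)
Total nodes = 10 + 3 + 8 + 1 + 4 + 3 = 29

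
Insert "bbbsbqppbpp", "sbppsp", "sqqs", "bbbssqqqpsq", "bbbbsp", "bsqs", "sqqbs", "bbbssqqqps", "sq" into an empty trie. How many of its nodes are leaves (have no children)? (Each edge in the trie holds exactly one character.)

A leaf is a node with no children — equivalently, the end of a word that is not a proper prefix of any other stored word.
Those words: "bbbbsp", "bbbsbqppbpp", "bbbssqqqpsq", "bsqs", "sbppsp", "sqqbs", "sqqs"
Leaf count: 7

7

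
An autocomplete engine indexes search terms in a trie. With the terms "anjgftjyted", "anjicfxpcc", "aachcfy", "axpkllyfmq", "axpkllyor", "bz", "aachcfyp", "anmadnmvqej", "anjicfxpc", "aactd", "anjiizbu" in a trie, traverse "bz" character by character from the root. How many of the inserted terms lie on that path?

1

Walk "bz" from the root; an end-of-word marker is hit whenever a stored word is a prefix of "bz".
Prefixes of the query that are stored words: "bz"
Count: 1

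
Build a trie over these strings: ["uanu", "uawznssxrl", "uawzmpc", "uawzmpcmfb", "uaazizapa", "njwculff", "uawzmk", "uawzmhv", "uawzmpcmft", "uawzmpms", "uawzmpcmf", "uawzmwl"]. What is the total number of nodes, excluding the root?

Count nodes per top-level branch (shared prefixes stored once):
  'n'-branch (njwculff): 8 nodes
  'u'-branch (uaazizapa, uanu, uawzmhv, uawzmk, uawzmpc, uawzmpcmf, uawzmpcmfb, uawzmpcmft, uawzmpms, uawzmwl, uawznssxrl): 33 nodes
Sum: 41

41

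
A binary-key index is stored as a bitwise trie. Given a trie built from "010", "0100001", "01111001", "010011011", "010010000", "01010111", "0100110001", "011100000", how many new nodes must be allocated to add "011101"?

1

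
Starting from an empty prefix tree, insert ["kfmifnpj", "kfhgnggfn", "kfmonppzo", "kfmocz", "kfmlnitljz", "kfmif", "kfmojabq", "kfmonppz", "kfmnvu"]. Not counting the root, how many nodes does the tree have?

37

For each word, the new-node count is its length minus the longest prefix already in the trie:
  "kfmifnpj" → 8 new (k, f, m, i, f, n, p, j)
  "kfhgnggfn" → prefix "kf" already present; 7 new (h, g, n, g, g, f, n)
  "kfmonppzo" → prefix "kfm" already present; 6 new (o, n, p, p, z, o)
  "kfmocz" → prefix "kfmo" already present; 2 new (c, z)
  "kfmlnitljz" → prefix "kfm" already present; 7 new (l, n, i, t, l, j, z)
  "kfmif" → prefix "kfmif" already present; 0 new (none)
  "kfmojabq" → prefix "kfmo" already present; 4 new (j, a, b, q)
  "kfmonppz" → prefix "kfmonppz" already present; 0 new (none)
  "kfmnvu" → prefix "kfm" already present; 3 new (n, v, u)
Total nodes = 8 + 7 + 6 + 2 + 7 + 0 + 4 + 0 + 3 = 37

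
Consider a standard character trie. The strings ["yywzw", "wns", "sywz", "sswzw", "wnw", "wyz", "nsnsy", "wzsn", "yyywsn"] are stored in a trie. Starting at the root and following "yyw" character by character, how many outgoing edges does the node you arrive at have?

1

The children of the "yyw" node are the distinct next characters among strings starting with "yyw".
Distinct next characters after "yyw": z.
That node has 1 child edge.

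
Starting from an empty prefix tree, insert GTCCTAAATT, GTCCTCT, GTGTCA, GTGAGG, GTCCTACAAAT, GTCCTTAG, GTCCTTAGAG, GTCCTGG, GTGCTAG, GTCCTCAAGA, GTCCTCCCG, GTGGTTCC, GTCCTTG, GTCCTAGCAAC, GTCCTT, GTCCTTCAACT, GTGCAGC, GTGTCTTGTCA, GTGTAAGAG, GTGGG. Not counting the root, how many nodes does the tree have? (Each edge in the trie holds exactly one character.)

73

For each word, the new-node count is its length minus the longest prefix already in the trie:
  "GTCCTAAATT" → 10 new (G, T, C, C, T, A, A, A, T, T)
  "GTCCTCT" → prefix "GTCCT" already present; 2 new (C, T)
  "GTGTCA" → prefix "GT" already present; 4 new (G, T, C, A)
  "GTGAGG" → prefix "GTG" already present; 3 new (A, G, G)
  "GTCCTACAAAT" → prefix "GTCCTA" already present; 5 new (C, A, A, A, T)
  "GTCCTTAG" → prefix "GTCCT" already present; 3 new (T, A, G)
  "GTCCTTAGAG" → prefix "GTCCTTAG" already present; 2 new (A, G)
  "GTCCTGG" → prefix "GTCCT" already present; 2 new (G, G)
  "GTGCTAG" → prefix "GTG" already present; 4 new (C, T, A, G)
  "GTCCTCAAGA" → prefix "GTCCTC" already present; 4 new (A, A, G, A)
  "GTCCTCCCG" → prefix "GTCCTC" already present; 3 new (C, C, G)
  "GTGGTTCC" → prefix "GTG" already present; 5 new (G, T, T, C, C)
  "GTCCTTG" → prefix "GTCCTT" already present; 1 new (G)
  "GTCCTAGCAAC" → prefix "GTCCTA" already present; 5 new (G, C, A, A, C)
  "GTCCTT" → prefix "GTCCTT" already present; 0 new (none)
  "GTCCTTCAACT" → prefix "GTCCTT" already present; 5 new (C, A, A, C, T)
  "GTGCAGC" → prefix "GTGC" already present; 3 new (A, G, C)
  "GTGTCTTGTCA" → prefix "GTGTC" already present; 6 new (T, T, G, T, C, A)
  "GTGTAAGAG" → prefix "GTGT" already present; 5 new (A, A, G, A, G)
  "GTGGG" → prefix "GTGG" already present; 1 new (G)
Total nodes = 10 + 2 + 4 + 3 + 5 + 3 + 2 + 2 + 4 + 4 + 3 + 5 + 1 + 5 + 0 + 5 + 3 + 6 + 5 + 1 = 73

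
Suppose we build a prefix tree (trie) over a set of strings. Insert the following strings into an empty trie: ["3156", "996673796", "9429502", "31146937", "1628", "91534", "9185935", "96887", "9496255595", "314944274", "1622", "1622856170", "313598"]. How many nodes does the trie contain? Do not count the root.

Count nodes per top-level branch (shared prefixes stored once):
  '1'-branch (1622, 1622856170, 1628): 11 nodes
  '3'-branch (31146937, 313598, 314944274, 3156): 21 nodes
  '9'-branch (91534, 9185935, 9429502, 9496255595, 96887, 996673796): 36 nodes
Sum: 68

68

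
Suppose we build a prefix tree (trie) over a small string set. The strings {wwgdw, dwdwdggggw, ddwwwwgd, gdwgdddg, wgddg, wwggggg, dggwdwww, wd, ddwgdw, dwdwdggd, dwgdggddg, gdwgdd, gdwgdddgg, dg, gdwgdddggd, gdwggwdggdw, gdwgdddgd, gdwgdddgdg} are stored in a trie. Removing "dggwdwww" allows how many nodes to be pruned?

6

After clearing the end-marker at "dggwdwww", prune upward until reaching a node still needed by another word.
The suffix "gwdwww" (6 nodes) is used only by "dggwdwww"; "dg" is itself a stored word, so pruning stops there.
Nodes removed: 6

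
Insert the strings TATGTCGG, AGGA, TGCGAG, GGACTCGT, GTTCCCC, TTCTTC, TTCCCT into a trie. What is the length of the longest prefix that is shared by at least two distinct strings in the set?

Equivalently: take the maximum, over all pairs, of their longest common prefix length.
"TTCCCT" and "TTCTTC" agree on "TTC" (3 characters) before diverging; nothing deeper is shared.
Longest shared-prefix length: 3

3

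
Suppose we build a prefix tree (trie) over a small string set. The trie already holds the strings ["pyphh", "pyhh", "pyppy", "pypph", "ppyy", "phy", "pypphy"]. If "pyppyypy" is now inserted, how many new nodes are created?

"pyppy" is already a path in the trie; the remaining "ypy" must be added.
So 8 − 5 = 3 new nodes.

3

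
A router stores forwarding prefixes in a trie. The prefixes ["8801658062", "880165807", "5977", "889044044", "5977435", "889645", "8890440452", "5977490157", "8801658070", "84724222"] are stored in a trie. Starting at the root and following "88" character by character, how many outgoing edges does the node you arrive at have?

Walk "88" from the root, arriving at one node.
Distinct next characters after "88": 0, 9.
That node has 2 child edges.

2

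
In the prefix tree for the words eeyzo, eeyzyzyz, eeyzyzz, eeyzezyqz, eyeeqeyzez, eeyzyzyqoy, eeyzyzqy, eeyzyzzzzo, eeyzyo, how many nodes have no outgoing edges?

8

A leaf is a node with no children — equivalently, the end of a word that is not a proper prefix of any other stored word.
Those words: "eeyzezyqz", "eeyzo", "eeyzyo", "eeyzyzqy", "eeyzyzyqoy", "eeyzyzyz", "eeyzyzzzzo", "eyeeqeyzez"
Leaf count: 8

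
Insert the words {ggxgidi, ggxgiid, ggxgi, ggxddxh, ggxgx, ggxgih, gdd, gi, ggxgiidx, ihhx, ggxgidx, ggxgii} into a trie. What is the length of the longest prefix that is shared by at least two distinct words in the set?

7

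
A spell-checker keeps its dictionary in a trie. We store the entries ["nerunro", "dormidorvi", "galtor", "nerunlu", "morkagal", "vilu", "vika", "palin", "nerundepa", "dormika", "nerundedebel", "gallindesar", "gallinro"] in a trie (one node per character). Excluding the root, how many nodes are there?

Insert word by word; a character creates a node only if that edge doesn't already exist:
  "nerunro" → 7 new (n, e, r, u, n, r, o)
  "dormidorvi" → 10 new (d, o, r, m, i, d, o, r, v, i)
  "galtor" → 6 new (g, a, l, t, o, r)
  "nerunlu" → prefix "nerun" already present; 2 new (l, u)
  "morkagal" → 8 new (m, o, r, k, a, g, a, l)
  "vilu" → 4 new (v, i, l, u)
  "vika" → prefix "vi" already present; 2 new (k, a)
  "palin" → 5 new (p, a, l, i, n)
  "nerundepa" → prefix "nerun" already present; 4 new (d, e, p, a)
  "dormika" → prefix "dormi" already present; 2 new (k, a)
  "nerundedebel" → prefix "nerunde" already present; 5 new (d, e, b, e, l)
  "gallindesar" → prefix "gal" already present; 8 new (l, i, n, d, e, s, a, r)
  "gallinro" → prefix "gallin" already present; 2 new (r, o)
Total nodes = 7 + 10 + 6 + 2 + 8 + 4 + 2 + 5 + 4 + 2 + 5 + 8 + 2 = 65

65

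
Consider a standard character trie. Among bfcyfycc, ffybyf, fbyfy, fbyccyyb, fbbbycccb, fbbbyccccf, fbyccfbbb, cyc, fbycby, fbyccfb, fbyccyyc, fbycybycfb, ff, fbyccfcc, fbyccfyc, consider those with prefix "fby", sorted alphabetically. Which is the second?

Filter for "fby…" and sort: "fbycby", "fbyccfb", "fbyccfbbb", "fbyccfcc", "fbyccfyc", "fbyccyyb", "fbyccyyc", "fbycybycfb", "fbyfy"
The 2nd is fbyccfb.

fbyccfb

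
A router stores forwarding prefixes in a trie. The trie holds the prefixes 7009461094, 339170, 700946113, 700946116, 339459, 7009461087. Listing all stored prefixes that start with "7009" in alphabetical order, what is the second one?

Words with prefix "7009", in lexicographic order: "7009461087", "7009461094", "700946113", "700946116"
Position 2: 7009461094

7009461094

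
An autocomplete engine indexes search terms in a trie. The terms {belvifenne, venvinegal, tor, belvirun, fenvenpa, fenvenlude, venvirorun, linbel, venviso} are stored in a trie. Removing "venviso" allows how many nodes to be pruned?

2

A node on "venviso"'s path can go only if nothing else ends at it or branches off below it.
The suffix "so" (2 nodes) is used only by "venviso"; the node for "venvi" still has the child "n", so pruning stops there.
Nodes removed: 2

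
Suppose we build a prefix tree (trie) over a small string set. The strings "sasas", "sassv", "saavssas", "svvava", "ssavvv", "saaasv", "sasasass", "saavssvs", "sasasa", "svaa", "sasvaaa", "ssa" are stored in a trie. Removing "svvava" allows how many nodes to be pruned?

4

A node on "svvava"'s path can go only if nothing else ends at it or branches off below it.
The suffix "vava" (4 nodes) is used only by "svvava"; the node for "sv" still has the child "a", so pruning stops there.
Nodes removed: 4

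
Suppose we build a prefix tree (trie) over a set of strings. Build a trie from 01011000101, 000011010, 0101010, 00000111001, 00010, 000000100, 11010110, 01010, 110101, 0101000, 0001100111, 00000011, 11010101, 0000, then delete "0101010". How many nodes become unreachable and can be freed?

After clearing the end-marker at "0101010", prune upward until reaching a node still needed by another word.
The suffix "10" (2 nodes) is used only by "0101010"; the node for "01010" still has the child "0", so pruning stops there.
Nodes removed: 2

2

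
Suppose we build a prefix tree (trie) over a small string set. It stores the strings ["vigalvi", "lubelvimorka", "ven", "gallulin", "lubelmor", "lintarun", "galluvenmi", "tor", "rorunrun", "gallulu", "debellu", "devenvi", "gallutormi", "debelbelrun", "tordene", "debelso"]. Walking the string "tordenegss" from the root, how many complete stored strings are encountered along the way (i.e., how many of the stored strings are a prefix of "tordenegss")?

2

Traverse "tordenegss" character by character; count nodes along the way that are marked as word ends.
Prefixes of the query that are stored words: "tor", "tordene"
Count: 2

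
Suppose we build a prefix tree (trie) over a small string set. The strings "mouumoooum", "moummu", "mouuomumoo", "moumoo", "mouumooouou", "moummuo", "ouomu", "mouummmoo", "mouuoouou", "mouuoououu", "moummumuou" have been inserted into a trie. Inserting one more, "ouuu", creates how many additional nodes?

"ou" is already a path in the trie; the remaining "uu" must be added.
Each of the 2 remaining characters creates one node.

2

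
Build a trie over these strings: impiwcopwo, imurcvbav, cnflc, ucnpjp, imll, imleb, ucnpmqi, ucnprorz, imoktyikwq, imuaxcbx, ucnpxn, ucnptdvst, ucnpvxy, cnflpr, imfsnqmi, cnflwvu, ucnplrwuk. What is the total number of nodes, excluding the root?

78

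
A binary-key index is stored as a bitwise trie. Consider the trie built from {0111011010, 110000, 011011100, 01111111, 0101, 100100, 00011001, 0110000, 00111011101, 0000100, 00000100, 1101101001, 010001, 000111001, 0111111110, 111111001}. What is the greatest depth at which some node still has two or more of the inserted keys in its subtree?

8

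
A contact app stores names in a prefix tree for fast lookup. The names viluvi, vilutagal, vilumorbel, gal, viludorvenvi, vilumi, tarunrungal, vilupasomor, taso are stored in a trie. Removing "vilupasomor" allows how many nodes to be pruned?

After clearing the end-marker at "vilupasomor", prune upward until reaching a node still needed by another word.
The suffix "pasomor" (7 nodes) is used only by "vilupasomor"; the node for "vilu" still has the child "v", so pruning stops there.
Nodes removed: 7

7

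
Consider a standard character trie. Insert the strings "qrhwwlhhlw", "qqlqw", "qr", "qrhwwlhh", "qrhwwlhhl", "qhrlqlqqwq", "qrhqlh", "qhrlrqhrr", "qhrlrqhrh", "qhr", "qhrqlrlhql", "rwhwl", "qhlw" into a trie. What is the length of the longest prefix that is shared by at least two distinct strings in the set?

9

Equivalently: take the maximum, over all pairs, of their longest common prefix length.
e.g. "qrhwwlhhl" and "qrhwwlhhlw" share the prefix "qrhwwlhhl" of length 9; no pair shares a longer one.
Longest shared-prefix length: 9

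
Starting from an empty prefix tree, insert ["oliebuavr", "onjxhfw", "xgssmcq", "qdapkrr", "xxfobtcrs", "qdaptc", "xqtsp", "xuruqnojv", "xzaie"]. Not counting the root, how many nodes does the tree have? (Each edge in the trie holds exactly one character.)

Trace insertions, counting only characters that open a new branch:
  "oliebuavr" → 9 new (o, l, i, e, b, u, a, v, r)
  "onjxhfw" → prefix "o" already present; 6 new (n, j, x, h, f, w)
  "xgssmcq" → 7 new (x, g, s, s, m, c, q)
  "qdapkrr" → 7 new (q, d, a, p, k, r, r)
  "xxfobtcrs" → prefix "x" already present; 8 new (x, f, o, b, t, c, r, s)
  "qdaptc" → prefix "qdap" already present; 2 new (t, c)
  "xqtsp" → prefix "x" already present; 4 new (q, t, s, p)
  "xuruqnojv" → prefix "x" already present; 8 new (u, r, u, q, n, o, j, v)
  "xzaie" → prefix "x" already present; 4 new (z, a, i, e)
Total nodes = 9 + 6 + 7 + 7 + 8 + 2 + 4 + 8 + 4 = 55

55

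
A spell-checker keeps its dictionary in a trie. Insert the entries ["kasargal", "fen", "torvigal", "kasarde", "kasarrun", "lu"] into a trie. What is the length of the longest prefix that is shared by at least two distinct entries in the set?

Look for the deepest trie node that still has at least two words in its subtree.
e.g. "kasarde" and "kasargal" share the prefix "kasar" of length 5; no pair shares a longer one.
Longest shared-prefix length: 5

5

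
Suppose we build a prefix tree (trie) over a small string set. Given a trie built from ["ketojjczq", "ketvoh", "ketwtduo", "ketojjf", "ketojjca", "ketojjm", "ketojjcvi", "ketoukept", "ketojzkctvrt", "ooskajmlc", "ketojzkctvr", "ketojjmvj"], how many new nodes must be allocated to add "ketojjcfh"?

"ketojjc" is already a path in the trie; the remaining "fh" must be added.
New nodes needed: |"ketojjcfh"| − 7 = 9 − 7 = 2.

2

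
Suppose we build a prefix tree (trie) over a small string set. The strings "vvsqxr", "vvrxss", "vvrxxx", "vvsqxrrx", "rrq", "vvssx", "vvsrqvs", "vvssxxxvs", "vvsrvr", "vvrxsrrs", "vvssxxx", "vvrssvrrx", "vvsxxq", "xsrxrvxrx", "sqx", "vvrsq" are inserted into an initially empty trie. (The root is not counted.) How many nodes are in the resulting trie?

Insert word by word; a character creates a node only if that edge doesn't already exist:
  "vvsqxr" → 6 new (v, v, s, q, x, r)
  "vvrxss" → prefix "vv" already present; 4 new (r, x, s, s)
  "vvrxxx" → prefix "vvrx" already present; 2 new (x, x)
  "vvsqxrrx" → prefix "vvsqxr" already present; 2 new (r, x)
  "rrq" → 3 new (r, r, q)
  "vvssx" → prefix "vvs" already present; 2 new (s, x)
  "vvsrqvs" → prefix "vvs" already present; 4 new (r, q, v, s)
  "vvssxxxvs" → prefix "vvssx" already present; 4 new (x, x, v, s)
  "vvsrvr" → prefix "vvsr" already present; 2 new (v, r)
  "vvrxsrrs" → prefix "vvrxs" already present; 3 new (r, r, s)
  "vvssxxx" → prefix "vvssxxx" already present; 0 new (none)
  "vvrssvrrx" → prefix "vvr" already present; 6 new (s, s, v, r, r, x)
  "vvsxxq" → prefix "vvs" already present; 3 new (x, x, q)
  "xsrxrvxrx" → 9 new (x, s, r, x, r, v, x, r, x)
  "sqx" → 3 new (s, q, x)
  "vvrsq" → prefix "vvrs" already present; 1 new (q)
Total nodes = 6 + 4 + 2 + 2 + 3 + 2 + 4 + 4 + 2 + 3 + 0 + 6 + 3 + 9 + 3 + 1 = 54

54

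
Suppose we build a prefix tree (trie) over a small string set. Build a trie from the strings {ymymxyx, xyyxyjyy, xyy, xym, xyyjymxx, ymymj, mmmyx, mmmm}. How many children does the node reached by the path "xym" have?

Follow the path "xym" to its node, then look at its outgoing edges.
No stored string extends past "xym".
That node has 0 child edges.

0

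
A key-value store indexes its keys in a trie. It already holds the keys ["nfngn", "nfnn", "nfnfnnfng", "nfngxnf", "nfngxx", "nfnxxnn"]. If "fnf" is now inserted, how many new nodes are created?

"fnf" shares no prefix with any stored word, so all 3 characters open new nodes.
3 − 0 = 3 new nodes.

3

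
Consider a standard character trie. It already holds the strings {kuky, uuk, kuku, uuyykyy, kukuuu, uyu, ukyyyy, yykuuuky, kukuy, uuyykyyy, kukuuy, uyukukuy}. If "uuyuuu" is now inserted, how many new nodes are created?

The longest prefix of "uuyuuu" already in the trie is "uuy" (length 3).
New nodes needed: |"uuyuuu"| − 3 = 6 − 3 = 3.

3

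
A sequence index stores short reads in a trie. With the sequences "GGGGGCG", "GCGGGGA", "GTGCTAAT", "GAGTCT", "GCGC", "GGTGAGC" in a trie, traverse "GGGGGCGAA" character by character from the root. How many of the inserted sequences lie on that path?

1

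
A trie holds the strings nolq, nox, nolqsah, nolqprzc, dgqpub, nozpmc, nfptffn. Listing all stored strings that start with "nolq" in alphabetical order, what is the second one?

Words with prefix "nolq", in lexicographic order: "nolq", "nolqprzc", "nolqsah"
Position 2: nolqprzc

nolqprzc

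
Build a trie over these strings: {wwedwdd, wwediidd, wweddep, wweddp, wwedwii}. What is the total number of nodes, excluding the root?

17

Count nodes per top-level branch (shared prefixes stored once):
  'w'-branch (wweddep, wweddp, wwediidd, wwedwdd, wwedwii): 17 nodes
Sum: 17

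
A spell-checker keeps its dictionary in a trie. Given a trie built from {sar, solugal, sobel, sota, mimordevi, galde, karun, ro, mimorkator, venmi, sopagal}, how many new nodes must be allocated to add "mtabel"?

Walking "mtabel" from the root, the first 1 characters ("m") follow existing edges; "t" is the first miss.
So 6 − 1 = 5 new nodes.

5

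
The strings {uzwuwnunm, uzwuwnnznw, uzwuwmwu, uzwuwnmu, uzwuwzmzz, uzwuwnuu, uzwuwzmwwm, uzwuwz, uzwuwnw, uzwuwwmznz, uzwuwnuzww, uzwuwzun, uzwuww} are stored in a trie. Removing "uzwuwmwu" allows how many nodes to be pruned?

Walk "uzwuwmwu" from the leaf back toward the root, removing each node that no remaining word uses.
The suffix "mwu" (3 nodes) is used only by "uzwuwmwu"; the node for "uzwuw" still has the child "n", so pruning stops there.
Nodes removed: 3

3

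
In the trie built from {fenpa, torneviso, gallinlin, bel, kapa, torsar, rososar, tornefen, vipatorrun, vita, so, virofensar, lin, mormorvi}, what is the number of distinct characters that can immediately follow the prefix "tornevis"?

The children of the "tornevis" node are the distinct next characters among strings starting with "tornevis".
Distinct next characters after "tornevis": o.
That node has 1 child edge.

1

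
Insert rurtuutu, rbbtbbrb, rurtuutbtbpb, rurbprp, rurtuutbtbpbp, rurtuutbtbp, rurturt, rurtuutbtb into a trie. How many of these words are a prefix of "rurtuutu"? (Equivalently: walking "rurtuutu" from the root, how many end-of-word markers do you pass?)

Walk "rurtuutu" from the root; an end-of-word marker is hit whenever a stored word is a prefix of "rurtuutu".
Prefixes of the query that are stored words: "rurtuutu"
Count: 1

1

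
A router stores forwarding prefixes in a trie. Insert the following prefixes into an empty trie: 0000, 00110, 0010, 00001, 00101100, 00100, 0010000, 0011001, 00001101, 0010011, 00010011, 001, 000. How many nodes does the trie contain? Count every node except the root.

Count nodes per top-level branch (shared prefixes stored once):
  '0'-branch (000, 0000, 00001, 00001101, 00010011, 001, 0010, 00100, 0010000, 0010011, 00101100, 00110, 0011001): 28 nodes
Sum: 28

28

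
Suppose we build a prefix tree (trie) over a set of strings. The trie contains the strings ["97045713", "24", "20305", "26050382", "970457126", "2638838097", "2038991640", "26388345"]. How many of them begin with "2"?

6

Traverse to the node for "2", then collect every word in that subtree.
Words under "2": 20305, 2038991640, 24, 26050382, 26388345, 2638838097
Count: 6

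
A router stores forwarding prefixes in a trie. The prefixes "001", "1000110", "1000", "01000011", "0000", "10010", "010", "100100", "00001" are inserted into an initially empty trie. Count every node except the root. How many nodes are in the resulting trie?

Count nodes per top-level branch (shared prefixes stored once):
  '0'-branch (0000, 00001, 001, 010, 01000011): 13 nodes
  '1'-branch (1000, 1000110, 10010, 100100): 10 nodes
Sum: 23

23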